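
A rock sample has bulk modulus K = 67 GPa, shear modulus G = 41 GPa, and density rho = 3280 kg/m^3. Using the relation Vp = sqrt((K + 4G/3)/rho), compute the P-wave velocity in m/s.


First compute the effective modulus:
K + 4G/3 = 67e9 + 4*41e9/3 = 121666666666.67 Pa
Then divide by density:
121666666666.67 / 3280 = 37093495.935 Pa/(kg/m^3)
Take the square root:
Vp = sqrt(37093495.935) = 6090.44 m/s

6090.44


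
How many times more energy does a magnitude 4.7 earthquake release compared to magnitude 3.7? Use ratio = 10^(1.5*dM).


M2 - M1 = 4.7 - 3.7 = 1.0
1.5 * 1.0 = 1.5
ratio = 10^1.5 = 31.62

31.62


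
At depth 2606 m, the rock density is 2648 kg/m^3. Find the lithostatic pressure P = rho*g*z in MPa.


P = rho * g * z / 1e6
= 2648 * 9.81 * 2606 / 1e6
= 67695749.28 / 1e6
= 67.6957 MPa

67.6957


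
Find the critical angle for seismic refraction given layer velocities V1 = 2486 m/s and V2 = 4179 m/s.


V1/V2 = 2486/4179 = 0.594879
theta_c = arcsin(0.594879) = 36.504 degrees

36.504


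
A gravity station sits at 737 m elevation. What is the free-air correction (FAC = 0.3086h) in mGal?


FAC = 0.3086 * h
= 0.3086 * 737
= 227.4382 mGal

227.4382


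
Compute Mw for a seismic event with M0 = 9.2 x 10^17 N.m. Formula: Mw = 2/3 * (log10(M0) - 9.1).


log10(M0) = log10(9.2 x 10^17) = 17.9638
Mw = 2/3 * (17.9638 - 9.1)
= 2/3 * 8.8638
= 5.91

5.91


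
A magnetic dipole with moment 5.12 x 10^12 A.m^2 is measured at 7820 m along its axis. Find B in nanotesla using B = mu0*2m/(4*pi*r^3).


m = 5.12 x 10^12 = 5120000000000 A.m^2
2m = 10240000000000 A.m^2
r^3 = 7820^3 = 478211768000
B = (4pi*10^-7) * 10240000000000 / (4*pi * 478211768000) * 1e9
= 12867963.509104 / 6009386308835.95 * 1e9
= 2141.3108 nT

2141.3108


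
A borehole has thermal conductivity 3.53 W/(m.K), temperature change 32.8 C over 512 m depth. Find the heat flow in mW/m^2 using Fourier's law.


q = k * dT / dz * 1000
= 3.53 * 32.8 / 512 * 1000
= 0.226141 * 1000
= 226.1406 mW/m^2

226.1406


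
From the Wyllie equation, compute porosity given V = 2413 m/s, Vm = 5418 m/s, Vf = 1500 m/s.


1/V - 1/Vm = 1/2413 - 1/5418 = 0.00022985
1/Vf - 1/Vm = 1/1500 - 1/5418 = 0.0004821
phi = 0.00022985 / 0.0004821 = 0.4768

0.4768


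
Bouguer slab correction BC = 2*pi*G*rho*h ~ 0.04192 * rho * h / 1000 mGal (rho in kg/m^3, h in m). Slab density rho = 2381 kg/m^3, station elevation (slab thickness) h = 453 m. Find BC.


BC = 0.04192 * rho * h / 1000
= 0.04192 * 2381 * 453 / 1000
= 45.2146 mGal

45.2146


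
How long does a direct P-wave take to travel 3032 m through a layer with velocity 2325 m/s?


t = x / V
= 3032 / 2325
= 1.3041 s

1.3041


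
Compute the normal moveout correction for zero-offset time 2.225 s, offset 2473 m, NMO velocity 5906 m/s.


x/Vnmo = 2473/5906 = 0.418727
(x/Vnmo)^2 = 0.175332
t0^2 = 4.950625
sqrt(4.950625 + 0.175332) = 2.264058
dt = 2.264058 - 2.225 = 0.039058

0.039058


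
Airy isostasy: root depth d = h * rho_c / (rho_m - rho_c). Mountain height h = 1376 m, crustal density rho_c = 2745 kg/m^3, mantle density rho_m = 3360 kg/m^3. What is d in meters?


rho_m - rho_c = 3360 - 2745 = 615
d = 1376 * 2745 / 615
= 3777120 / 615
= 6141.66 m

6141.66


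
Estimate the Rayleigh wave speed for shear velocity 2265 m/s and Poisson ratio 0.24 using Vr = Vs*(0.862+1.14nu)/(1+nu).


Numerator factor = 0.862 + 1.14*0.24 = 1.1356
Denominator = 1 + 0.24 = 1.24
Vr = 2265 * 1.1356 / 1.24 = 2074.3 m/s

2074.3


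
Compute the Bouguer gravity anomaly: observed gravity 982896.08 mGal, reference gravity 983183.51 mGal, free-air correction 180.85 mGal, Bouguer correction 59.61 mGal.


BA = g_obs - g_ref + FAC - BC
= 982896.08 - 983183.51 + 180.85 - 59.61
= -166.19 mGal

-166.19


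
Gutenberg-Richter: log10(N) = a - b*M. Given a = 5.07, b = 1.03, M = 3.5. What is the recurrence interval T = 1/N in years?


log10(N) = 5.07 - 1.03*3.5 = 1.465
N = 10^1.465 = 29.17427
T = 1/N = 1/29.17427 = 0.0343 years

0.0343


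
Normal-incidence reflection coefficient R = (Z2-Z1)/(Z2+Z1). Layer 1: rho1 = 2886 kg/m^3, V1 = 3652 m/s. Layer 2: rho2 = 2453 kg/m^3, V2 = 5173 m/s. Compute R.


Z1 = 2886 * 3652 = 10539672
Z2 = 2453 * 5173 = 12689369
R = (12689369 - 10539672) / (12689369 + 10539672) = 2149697 / 23229041 = 0.0925

0.0925


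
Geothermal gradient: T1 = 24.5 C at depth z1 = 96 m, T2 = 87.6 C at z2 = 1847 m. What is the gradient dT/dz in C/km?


dT = 87.6 - 24.5 = 63.1 C
dz = 1847 - 96 = 1751 m
gradient = dT/dz * 1000 = 63.1/1751 * 1000 = 36.0366 C/km

36.0366


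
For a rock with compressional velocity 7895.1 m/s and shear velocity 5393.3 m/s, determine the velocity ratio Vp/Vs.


Vp/Vs = 7895.1 / 5393.3
= 1.4639

1.4639


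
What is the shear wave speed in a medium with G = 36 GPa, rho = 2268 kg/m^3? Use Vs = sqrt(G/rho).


Convert G to Pa: G = 36e9 Pa
Compute G/rho = 36e9 / 2268 = 15873015.873
Vs = sqrt(15873015.873) = 3984.1 m/s

3984.1


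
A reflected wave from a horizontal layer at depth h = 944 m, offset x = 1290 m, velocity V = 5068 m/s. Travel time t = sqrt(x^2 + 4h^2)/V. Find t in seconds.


x^2 + 4h^2 = 1290^2 + 4*944^2 = 1664100 + 3564544 = 5228644
sqrt(5228644) = 2286.6228
t = 2286.6228 / 5068 = 0.4512 s

0.4512


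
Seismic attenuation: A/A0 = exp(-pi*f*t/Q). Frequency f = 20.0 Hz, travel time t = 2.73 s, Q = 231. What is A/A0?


pi*f*t/Q = pi*20.0*2.73/231 = 0.742558
A/A0 = exp(-0.742558) = 0.475895

0.475895


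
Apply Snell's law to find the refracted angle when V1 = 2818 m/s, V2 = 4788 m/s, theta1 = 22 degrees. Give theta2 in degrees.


sin(theta1) = sin(22 deg) = 0.374607
sin(theta2) = V2/V1 * sin(theta1) = 4788/2818 * 0.374607 = 0.636486
theta2 = arcsin(0.636486) = 39.5303 degrees

39.5303


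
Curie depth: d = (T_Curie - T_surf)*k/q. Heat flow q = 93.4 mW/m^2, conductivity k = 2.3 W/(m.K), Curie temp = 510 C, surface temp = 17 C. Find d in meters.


T_Curie - T_surf = 510 - 17 = 493 C
Convert q to W/m^2: 93.4 mW/m^2 = 0.0934 W/m^2
d = 493 * 2.3 / 0.0934 = 12140.26 m

12140.26


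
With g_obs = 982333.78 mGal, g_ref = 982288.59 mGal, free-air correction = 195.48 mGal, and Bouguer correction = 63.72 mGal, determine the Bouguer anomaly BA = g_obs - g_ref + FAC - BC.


BA = g_obs - g_ref + FAC - BC
= 982333.78 - 982288.59 + 195.48 - 63.72
= 176.95 mGal

176.95


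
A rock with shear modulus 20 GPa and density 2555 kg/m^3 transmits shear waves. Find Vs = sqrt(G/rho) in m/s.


Convert G to Pa: G = 20e9 Pa
Compute G/rho = 20e9 / 2555 = 7827788.6497
Vs = sqrt(7827788.6497) = 2797.82 m/s

2797.82


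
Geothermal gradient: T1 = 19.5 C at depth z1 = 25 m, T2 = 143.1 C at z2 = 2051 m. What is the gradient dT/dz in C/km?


dT = 143.1 - 19.5 = 123.6 C
dz = 2051 - 25 = 2026 m
gradient = dT/dz * 1000 = 123.6/2026 * 1000 = 61.0069 C/km

61.0069


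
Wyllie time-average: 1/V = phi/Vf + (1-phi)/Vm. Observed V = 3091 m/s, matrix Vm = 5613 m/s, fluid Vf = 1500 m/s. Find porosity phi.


1/V - 1/Vm = 1/3091 - 1/5613 = 0.00014536
1/Vf - 1/Vm = 1/1500 - 1/5613 = 0.00048851
phi = 0.00014536 / 0.00048851 = 0.2976

0.2976


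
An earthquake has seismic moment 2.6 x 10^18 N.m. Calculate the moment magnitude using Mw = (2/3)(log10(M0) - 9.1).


log10(M0) = log10(2.6 x 10^18) = 18.415
Mw = 2/3 * (18.415 - 9.1)
= 2/3 * 9.315
= 6.21

6.21


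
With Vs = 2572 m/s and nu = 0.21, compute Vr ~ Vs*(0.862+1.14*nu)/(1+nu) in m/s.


Numerator factor = 0.862 + 1.14*0.21 = 1.1014
Denominator = 1 + 0.21 = 1.21
Vr = 2572 * 1.1014 / 1.21 = 2341.16 m/s

2341.16


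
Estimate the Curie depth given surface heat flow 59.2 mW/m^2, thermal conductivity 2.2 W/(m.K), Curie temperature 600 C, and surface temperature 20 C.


T_Curie - T_surf = 600 - 20 = 580 C
Convert q to W/m^2: 59.2 mW/m^2 = 0.0592 W/m^2
d = 580 * 2.2 / 0.0592 = 21554.05 m

21554.05


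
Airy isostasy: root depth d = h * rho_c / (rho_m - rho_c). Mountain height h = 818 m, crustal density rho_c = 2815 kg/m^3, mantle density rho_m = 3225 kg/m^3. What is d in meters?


rho_m - rho_c = 3225 - 2815 = 410
d = 818 * 2815 / 410
= 2302670 / 410
= 5616.27 m

5616.27


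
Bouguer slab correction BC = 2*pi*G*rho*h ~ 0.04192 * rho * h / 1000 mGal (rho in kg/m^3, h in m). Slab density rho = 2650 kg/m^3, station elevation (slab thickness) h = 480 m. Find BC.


BC = 0.04192 * rho * h / 1000
= 0.04192 * 2650 * 480 / 1000
= 53.3222 mGal

53.3222


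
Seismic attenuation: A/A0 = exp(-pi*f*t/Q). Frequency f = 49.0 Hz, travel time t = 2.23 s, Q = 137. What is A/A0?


pi*f*t/Q = pi*49.0*2.23/137 = 2.505707
A/A0 = exp(-2.505707) = 0.081618

0.081618


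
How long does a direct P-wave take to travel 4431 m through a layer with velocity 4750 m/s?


t = x / V
= 4431 / 4750
= 0.9328 s

0.9328


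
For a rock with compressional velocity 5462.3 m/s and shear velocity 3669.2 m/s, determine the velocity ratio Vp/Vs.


Vp/Vs = 5462.3 / 3669.2
= 1.4887

1.4887


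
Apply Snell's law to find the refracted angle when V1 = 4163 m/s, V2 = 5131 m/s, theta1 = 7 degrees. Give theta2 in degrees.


sin(theta1) = sin(7 deg) = 0.121869
sin(theta2) = V2/V1 * sin(theta1) = 5131/4163 * 0.121869 = 0.150207
theta2 = arcsin(0.150207) = 8.6389 degrees

8.6389


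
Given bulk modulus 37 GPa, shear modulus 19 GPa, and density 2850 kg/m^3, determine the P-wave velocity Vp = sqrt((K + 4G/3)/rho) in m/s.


First compute the effective modulus:
K + 4G/3 = 37e9 + 4*19e9/3 = 62333333333.33 Pa
Then divide by density:
62333333333.33 / 2850 = 21871345.0292 Pa/(kg/m^3)
Take the square root:
Vp = sqrt(21871345.0292) = 4676.68 m/s

4676.68


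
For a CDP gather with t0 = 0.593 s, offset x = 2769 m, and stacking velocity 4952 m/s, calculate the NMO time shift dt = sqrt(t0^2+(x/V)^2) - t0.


x/Vnmo = 2769/4952 = 0.559168
(x/Vnmo)^2 = 0.312669
t0^2 = 0.351649
sqrt(0.351649 + 0.312669) = 0.815057
dt = 0.815057 - 0.593 = 0.222057

0.222057


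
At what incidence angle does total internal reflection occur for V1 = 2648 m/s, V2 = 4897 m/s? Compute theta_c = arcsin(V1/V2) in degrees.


V1/V2 = 2648/4897 = 0.540739
theta_c = arcsin(0.540739) = 32.734 degrees

32.734


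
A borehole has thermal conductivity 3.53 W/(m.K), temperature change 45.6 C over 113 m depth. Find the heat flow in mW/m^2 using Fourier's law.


q = k * dT / dz * 1000
= 3.53 * 45.6 / 113 * 1000
= 1.424496 * 1000
= 1424.4956 mW/m^2

1424.4956


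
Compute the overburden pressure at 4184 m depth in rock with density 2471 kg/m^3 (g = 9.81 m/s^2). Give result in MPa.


P = rho * g * z / 1e6
= 2471 * 9.81 * 4184 / 1e6
= 101422293.84 / 1e6
= 101.4223 MPa

101.4223


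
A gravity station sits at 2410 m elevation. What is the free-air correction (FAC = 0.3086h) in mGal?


FAC = 0.3086 * h
= 0.3086 * 2410
= 743.726 mGal

743.726


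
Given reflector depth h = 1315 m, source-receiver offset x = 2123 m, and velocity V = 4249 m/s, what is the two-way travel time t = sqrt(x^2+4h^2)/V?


x^2 + 4h^2 = 2123^2 + 4*1315^2 = 4507129 + 6916900 = 11424029
sqrt(11424029) = 3379.9451
t = 3379.9451 / 4249 = 0.7955 s

0.7955


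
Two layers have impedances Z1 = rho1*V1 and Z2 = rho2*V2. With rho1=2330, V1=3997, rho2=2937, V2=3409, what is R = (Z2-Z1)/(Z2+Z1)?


Z1 = 2330 * 3997 = 9313010
Z2 = 2937 * 3409 = 10012233
R = (10012233 - 9313010) / (10012233 + 9313010) = 699223 / 19325243 = 0.0362

0.0362


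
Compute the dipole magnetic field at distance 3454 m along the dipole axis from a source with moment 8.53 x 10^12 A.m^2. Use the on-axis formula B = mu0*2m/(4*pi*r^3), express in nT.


m = 8.53 x 10^12 = 8530000000000 A.m^2
2m = 17060000000000 A.m^2
r^3 = 3454^3 = 41206620664
B = (4pi*10^-7) * 17060000000000 / (4*pi * 41206620664) * 1e9
= 21438228.268097 / 517817667029.14 * 1e9
= 41401.114 nT

41401.114


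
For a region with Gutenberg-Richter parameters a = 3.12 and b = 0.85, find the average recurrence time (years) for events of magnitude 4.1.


log10(N) = 3.12 - 0.85*4.1 = -0.365
N = 10^-0.365 = 0.431519
T = 1/N = 1/0.431519 = 2.3174 years

2.3174


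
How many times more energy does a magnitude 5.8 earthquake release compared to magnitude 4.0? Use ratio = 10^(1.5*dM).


M2 - M1 = 5.8 - 4.0 = 1.8
1.5 * 1.8 = 2.7
ratio = 10^2.7 = 501.19

501.19


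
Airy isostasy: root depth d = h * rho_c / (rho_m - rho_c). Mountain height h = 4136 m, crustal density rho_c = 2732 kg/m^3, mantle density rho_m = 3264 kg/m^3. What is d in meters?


rho_m - rho_c = 3264 - 2732 = 532
d = 4136 * 2732 / 532
= 11299552 / 532
= 21239.76 m

21239.76


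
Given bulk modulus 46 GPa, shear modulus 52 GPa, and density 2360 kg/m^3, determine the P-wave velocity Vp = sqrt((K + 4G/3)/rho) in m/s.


First compute the effective modulus:
K + 4G/3 = 46e9 + 4*52e9/3 = 115333333333.33 Pa
Then divide by density:
115333333333.33 / 2360 = 48870056.4972 Pa/(kg/m^3)
Take the square root:
Vp = sqrt(48870056.4972) = 6990.71 m/s

6990.71


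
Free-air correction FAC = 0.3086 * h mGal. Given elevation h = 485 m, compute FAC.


FAC = 0.3086 * h
= 0.3086 * 485
= 149.671 mGal

149.671


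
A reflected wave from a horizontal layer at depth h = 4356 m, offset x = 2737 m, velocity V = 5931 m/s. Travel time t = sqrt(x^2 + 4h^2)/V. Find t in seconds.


x^2 + 4h^2 = 2737^2 + 4*4356^2 = 7491169 + 75898944 = 83390113
sqrt(83390113) = 9131.8187
t = 9131.8187 / 5931 = 1.5397 s

1.5397


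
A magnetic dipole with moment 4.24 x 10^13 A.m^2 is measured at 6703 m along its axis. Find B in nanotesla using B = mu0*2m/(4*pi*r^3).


m = 4.24 x 10^13 = 42400000000000 A.m^2
2m = 84800000000000 A.m^2
r^3 = 6703^3 = 301167190927
B = (4pi*10^-7) * 84800000000000 / (4*pi * 301167190927) * 1e9
= 106562822.809766 / 3784578538074.15 * 1e9
= 28157.1176 nT

28157.1176


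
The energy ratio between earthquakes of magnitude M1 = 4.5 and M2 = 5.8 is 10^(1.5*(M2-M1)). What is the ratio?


M2 - M1 = 5.8 - 4.5 = 1.3
1.5 * 1.3 = 1.95
ratio = 10^1.95 = 89.13

89.13


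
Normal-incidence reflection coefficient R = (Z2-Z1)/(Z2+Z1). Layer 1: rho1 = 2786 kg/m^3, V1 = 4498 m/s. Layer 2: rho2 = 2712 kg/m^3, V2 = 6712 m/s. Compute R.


Z1 = 2786 * 4498 = 12531428
Z2 = 2712 * 6712 = 18202944
R = (18202944 - 12531428) / (18202944 + 12531428) = 5671516 / 30734372 = 0.1845

0.1845


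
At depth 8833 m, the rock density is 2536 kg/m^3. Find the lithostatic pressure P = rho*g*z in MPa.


P = rho * g * z / 1e6
= 2536 * 9.81 * 8833 / 1e6
= 219748787.28 / 1e6
= 219.7488 MPa

219.7488


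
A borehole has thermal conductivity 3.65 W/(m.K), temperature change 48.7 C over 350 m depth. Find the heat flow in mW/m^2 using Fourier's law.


q = k * dT / dz * 1000
= 3.65 * 48.7 / 350 * 1000
= 0.507871 * 1000
= 507.8714 mW/m^2

507.8714


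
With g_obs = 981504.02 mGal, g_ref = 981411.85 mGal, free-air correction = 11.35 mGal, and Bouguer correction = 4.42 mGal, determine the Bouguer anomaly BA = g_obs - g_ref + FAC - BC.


BA = g_obs - g_ref + FAC - BC
= 981504.02 - 981411.85 + 11.35 - 4.42
= 99.1 mGal

99.1


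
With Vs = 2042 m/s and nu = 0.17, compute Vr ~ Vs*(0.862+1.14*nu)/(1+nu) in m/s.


Numerator factor = 0.862 + 1.14*0.17 = 1.0558
Denominator = 1 + 0.17 = 1.17
Vr = 2042 * 1.0558 / 1.17 = 1842.69 m/s

1842.69


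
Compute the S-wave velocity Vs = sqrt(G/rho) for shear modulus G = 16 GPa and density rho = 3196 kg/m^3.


Convert G to Pa: G = 16e9 Pa
Compute G/rho = 16e9 / 3196 = 5006257.8223
Vs = sqrt(5006257.8223) = 2237.47 m/s

2237.47


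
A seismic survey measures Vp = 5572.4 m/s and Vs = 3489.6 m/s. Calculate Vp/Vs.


Vp/Vs = 5572.4 / 3489.6
= 1.5969

1.5969


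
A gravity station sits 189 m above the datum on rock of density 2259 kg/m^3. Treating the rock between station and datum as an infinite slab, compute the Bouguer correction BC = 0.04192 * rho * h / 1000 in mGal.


BC = 0.04192 * rho * h / 1000
= 0.04192 * 2259 * 189 / 1000
= 17.8978 mGal

17.8978


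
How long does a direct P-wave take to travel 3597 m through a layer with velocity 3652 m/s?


t = x / V
= 3597 / 3652
= 0.9849 s

0.9849


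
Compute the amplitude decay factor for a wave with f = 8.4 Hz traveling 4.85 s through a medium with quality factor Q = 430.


pi*f*t/Q = pi*8.4*4.85/430 = 0.297648
A/A0 = exp(-0.297648) = 0.742563

0.742563


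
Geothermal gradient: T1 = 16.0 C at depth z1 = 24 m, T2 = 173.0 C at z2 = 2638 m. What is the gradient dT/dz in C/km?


dT = 173.0 - 16.0 = 157.0 C
dz = 2638 - 24 = 2614 m
gradient = dT/dz * 1000 = 157.0/2614 * 1000 = 60.0612 C/km

60.0612


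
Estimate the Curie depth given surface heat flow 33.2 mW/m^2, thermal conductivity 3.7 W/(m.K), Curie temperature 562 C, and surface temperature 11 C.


T_Curie - T_surf = 562 - 11 = 551 C
Convert q to W/m^2: 33.2 mW/m^2 = 0.0332 W/m^2
d = 551 * 3.7 / 0.0332 = 61406.63 m

61406.63


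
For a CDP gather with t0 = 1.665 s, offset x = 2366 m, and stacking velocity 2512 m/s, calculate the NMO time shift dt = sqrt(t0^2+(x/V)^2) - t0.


x/Vnmo = 2366/2512 = 0.941879
(x/Vnmo)^2 = 0.887136
t0^2 = 2.772225
sqrt(2.772225 + 0.887136) = 1.912946
dt = 1.912946 - 1.665 = 0.247946

0.247946


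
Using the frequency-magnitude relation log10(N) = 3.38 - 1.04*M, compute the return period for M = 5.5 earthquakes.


log10(N) = 3.38 - 1.04*5.5 = -2.34
N = 10^-2.34 = 0.004571
T = 1/N = 1/0.004571 = 218.7762 years

218.7762


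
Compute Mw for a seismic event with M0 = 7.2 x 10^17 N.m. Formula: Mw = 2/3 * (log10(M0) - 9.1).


log10(M0) = log10(7.2 x 10^17) = 17.8573
Mw = 2/3 * (17.8573 - 9.1)
= 2/3 * 8.7573
= 5.84

5.84


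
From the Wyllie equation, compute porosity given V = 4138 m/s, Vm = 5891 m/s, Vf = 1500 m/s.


1/V - 1/Vm = 1/4138 - 1/5891 = 7.191e-05
1/Vf - 1/Vm = 1/1500 - 1/5891 = 0.00049692
phi = 7.191e-05 / 0.00049692 = 0.1447

0.1447


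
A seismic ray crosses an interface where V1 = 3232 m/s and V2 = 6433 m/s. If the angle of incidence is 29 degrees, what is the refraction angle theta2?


sin(theta1) = sin(29 deg) = 0.48481
sin(theta2) = V2/V1 * sin(theta1) = 6433/3232 * 0.48481 = 0.964969
theta2 = arcsin(0.964969) = 74.7897 degrees

74.7897


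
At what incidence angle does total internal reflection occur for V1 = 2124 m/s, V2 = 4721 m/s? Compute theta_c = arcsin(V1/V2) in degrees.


V1/V2 = 2124/4721 = 0.449905
theta_c = arcsin(0.449905) = 26.7376 degrees

26.7376


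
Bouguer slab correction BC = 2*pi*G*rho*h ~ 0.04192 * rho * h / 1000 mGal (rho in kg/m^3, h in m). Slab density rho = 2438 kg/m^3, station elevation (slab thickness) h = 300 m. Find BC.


BC = 0.04192 * rho * h / 1000
= 0.04192 * 2438 * 300 / 1000
= 30.6603 mGal

30.6603


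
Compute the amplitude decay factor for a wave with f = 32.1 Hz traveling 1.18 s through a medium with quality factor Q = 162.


pi*f*t/Q = pi*32.1*1.18/162 = 0.734551
A/A0 = exp(-0.734551) = 0.479721

0.479721


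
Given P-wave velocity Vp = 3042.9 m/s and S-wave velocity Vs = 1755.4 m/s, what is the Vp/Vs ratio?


Vp/Vs = 3042.9 / 1755.4
= 1.7335

1.7335


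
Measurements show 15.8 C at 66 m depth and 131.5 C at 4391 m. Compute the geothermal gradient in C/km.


dT = 131.5 - 15.8 = 115.7 C
dz = 4391 - 66 = 4325 m
gradient = dT/dz * 1000 = 115.7/4325 * 1000 = 26.7514 C/km

26.7514


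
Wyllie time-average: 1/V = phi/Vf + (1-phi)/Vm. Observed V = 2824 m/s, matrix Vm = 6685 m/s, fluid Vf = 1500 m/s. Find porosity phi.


1/V - 1/Vm = 1/2824 - 1/6685 = 0.00020452
1/Vf - 1/Vm = 1/1500 - 1/6685 = 0.00051708
phi = 0.00020452 / 0.00051708 = 0.3955

0.3955


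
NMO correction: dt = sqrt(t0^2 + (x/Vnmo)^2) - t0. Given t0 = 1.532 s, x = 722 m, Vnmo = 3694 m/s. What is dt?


x/Vnmo = 722/3694 = 0.195452
(x/Vnmo)^2 = 0.038202
t0^2 = 2.347024
sqrt(2.347024 + 0.038202) = 1.544418
dt = 1.544418 - 1.532 = 0.012418

0.012418


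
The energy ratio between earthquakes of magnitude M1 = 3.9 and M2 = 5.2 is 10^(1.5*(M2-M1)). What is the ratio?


M2 - M1 = 5.2 - 3.9 = 1.3
1.5 * 1.3 = 1.95
ratio = 10^1.95 = 89.13

89.13


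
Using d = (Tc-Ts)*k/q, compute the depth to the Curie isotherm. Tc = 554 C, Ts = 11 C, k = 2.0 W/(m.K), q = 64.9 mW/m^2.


T_Curie - T_surf = 554 - 11 = 543 C
Convert q to W/m^2: 64.9 mW/m^2 = 0.0649 W/m^2
d = 543 * 2.0 / 0.0649 = 16733.44 m

16733.44


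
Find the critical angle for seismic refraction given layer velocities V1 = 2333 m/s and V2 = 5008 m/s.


V1/V2 = 2333/5008 = 0.465855
theta_c = arcsin(0.465855) = 27.7655 degrees

27.7655


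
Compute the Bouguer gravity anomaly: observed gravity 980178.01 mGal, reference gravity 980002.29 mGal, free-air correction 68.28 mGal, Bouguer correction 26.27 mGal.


BA = g_obs - g_ref + FAC - BC
= 980178.01 - 980002.29 + 68.28 - 26.27
= 217.73 mGal

217.73


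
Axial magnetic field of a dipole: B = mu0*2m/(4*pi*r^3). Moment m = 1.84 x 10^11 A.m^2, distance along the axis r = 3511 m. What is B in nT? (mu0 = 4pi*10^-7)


m = 1.84 x 10^11 = 184000000000 A.m^2
2m = 368000000000 A.m^2
r^3 = 3511^3 = 43280521831
B = (4pi*10^-7) * 368000000000 / (4*pi * 43280521831) * 1e9
= 462442.438608 / 543879077711.21 * 1e9
= 850.267 nT

850.267


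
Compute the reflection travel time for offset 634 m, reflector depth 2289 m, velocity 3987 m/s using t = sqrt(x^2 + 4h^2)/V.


x^2 + 4h^2 = 634^2 + 4*2289^2 = 401956 + 20958084 = 21360040
sqrt(21360040) = 4621.6923
t = 4621.6923 / 3987 = 1.1592 s

1.1592


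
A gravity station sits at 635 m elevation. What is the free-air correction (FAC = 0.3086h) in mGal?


FAC = 0.3086 * h
= 0.3086 * 635
= 195.961 mGal

195.961


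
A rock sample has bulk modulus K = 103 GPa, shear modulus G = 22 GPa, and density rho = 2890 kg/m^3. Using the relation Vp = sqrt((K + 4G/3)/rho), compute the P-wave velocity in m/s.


First compute the effective modulus:
K + 4G/3 = 103e9 + 4*22e9/3 = 132333333333.33 Pa
Then divide by density:
132333333333.33 / 2890 = 45790080.7382 Pa/(kg/m^3)
Take the square root:
Vp = sqrt(45790080.7382) = 6766.84 m/s

6766.84


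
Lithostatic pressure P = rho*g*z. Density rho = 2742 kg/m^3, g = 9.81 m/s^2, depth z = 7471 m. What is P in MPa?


P = rho * g * z / 1e6
= 2742 * 9.81 * 7471 / 1e6
= 200962578.42 / 1e6
= 200.9626 MPa

200.9626


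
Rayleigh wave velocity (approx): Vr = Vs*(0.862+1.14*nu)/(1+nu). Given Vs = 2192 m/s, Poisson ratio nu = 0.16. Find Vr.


Numerator factor = 0.862 + 1.14*0.16 = 1.0444
Denominator = 1 + 0.16 = 1.16
Vr = 2192 * 1.0444 / 1.16 = 1973.56 m/s

1973.56


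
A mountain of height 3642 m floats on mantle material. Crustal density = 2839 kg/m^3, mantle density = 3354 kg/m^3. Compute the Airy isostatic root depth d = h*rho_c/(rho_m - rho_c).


rho_m - rho_c = 3354 - 2839 = 515
d = 3642 * 2839 / 515
= 10339638 / 515
= 20076.97 m

20076.97


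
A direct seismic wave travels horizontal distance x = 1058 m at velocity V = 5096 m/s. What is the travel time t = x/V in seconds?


t = x / V
= 1058 / 5096
= 0.2076 s

0.2076


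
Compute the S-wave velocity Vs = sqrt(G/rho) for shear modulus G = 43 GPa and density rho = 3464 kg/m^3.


Convert G to Pa: G = 43e9 Pa
Compute G/rho = 43e9 / 3464 = 12413394.9192
Vs = sqrt(12413394.9192) = 3523.26 m/s

3523.26


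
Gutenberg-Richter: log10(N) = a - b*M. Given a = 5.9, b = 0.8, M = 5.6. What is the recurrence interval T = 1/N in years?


log10(N) = 5.9 - 0.8*5.6 = 1.42
N = 10^1.42 = 26.30268
T = 1/N = 1/26.30268 = 0.038 years

0.038


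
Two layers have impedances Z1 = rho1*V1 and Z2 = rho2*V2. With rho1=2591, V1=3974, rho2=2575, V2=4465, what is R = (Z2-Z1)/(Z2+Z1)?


Z1 = 2591 * 3974 = 10296634
Z2 = 2575 * 4465 = 11497375
R = (11497375 - 10296634) / (11497375 + 10296634) = 1200741 / 21794009 = 0.0551

0.0551


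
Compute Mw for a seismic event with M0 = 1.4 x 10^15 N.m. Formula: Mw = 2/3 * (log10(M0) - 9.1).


log10(M0) = log10(1.4 x 10^15) = 15.1461
Mw = 2/3 * (15.1461 - 9.1)
= 2/3 * 6.0461
= 4.03

4.03


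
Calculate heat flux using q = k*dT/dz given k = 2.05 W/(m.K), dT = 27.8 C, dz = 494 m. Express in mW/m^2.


q = k * dT / dz * 1000
= 2.05 * 27.8 / 494 * 1000
= 0.115364 * 1000
= 115.3644 mW/m^2

115.3644


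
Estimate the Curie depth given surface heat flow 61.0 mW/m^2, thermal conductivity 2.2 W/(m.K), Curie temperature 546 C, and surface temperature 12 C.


T_Curie - T_surf = 546 - 12 = 534 C
Convert q to W/m^2: 61.0 mW/m^2 = 0.061 W/m^2
d = 534 * 2.2 / 0.061 = 19259.02 m

19259.02


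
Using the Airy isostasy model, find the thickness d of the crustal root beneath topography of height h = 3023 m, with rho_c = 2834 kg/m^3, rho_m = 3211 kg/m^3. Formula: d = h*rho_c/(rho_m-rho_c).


rho_m - rho_c = 3211 - 2834 = 377
d = 3023 * 2834 / 377
= 8567182 / 377
= 22724.62 m

22724.62


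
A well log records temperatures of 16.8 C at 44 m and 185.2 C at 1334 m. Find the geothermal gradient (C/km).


dT = 185.2 - 16.8 = 168.4 C
dz = 1334 - 44 = 1290 m
gradient = dT/dz * 1000 = 168.4/1290 * 1000 = 130.5426 C/km

130.5426


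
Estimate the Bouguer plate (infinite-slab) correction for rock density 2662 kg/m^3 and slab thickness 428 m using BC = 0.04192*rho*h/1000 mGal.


BC = 0.04192 * rho * h / 1000
= 0.04192 * 2662 * 428 / 1000
= 47.761 mGal

47.761


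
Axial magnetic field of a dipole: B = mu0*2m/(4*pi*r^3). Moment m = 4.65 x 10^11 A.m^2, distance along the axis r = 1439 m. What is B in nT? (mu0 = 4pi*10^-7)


m = 4.65 x 10^11 = 465000000000 A.m^2
2m = 930000000000 A.m^2
r^3 = 1439^3 = 2979767519
B = (4pi*10^-7) * 930000000000 / (4*pi * 2979767519) * 1e9
= 1168672.467135 / 37444862988.38 * 1e9
= 31210.4885 nT

31210.4885


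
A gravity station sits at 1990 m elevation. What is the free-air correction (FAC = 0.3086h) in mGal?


FAC = 0.3086 * h
= 0.3086 * 1990
= 614.114 mGal

614.114


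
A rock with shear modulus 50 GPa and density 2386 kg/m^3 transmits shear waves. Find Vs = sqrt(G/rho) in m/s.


Convert G to Pa: G = 50e9 Pa
Compute G/rho = 50e9 / 2386 = 20955574.1827
Vs = sqrt(20955574.1827) = 4577.73 m/s

4577.73


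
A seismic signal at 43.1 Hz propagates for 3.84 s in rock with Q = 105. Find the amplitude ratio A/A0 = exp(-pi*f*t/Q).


pi*f*t/Q = pi*43.1*3.84/105 = 4.951868
A/A0 = exp(-4.951868) = 0.00707

0.00707


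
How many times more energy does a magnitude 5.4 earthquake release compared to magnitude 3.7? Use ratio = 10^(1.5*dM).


M2 - M1 = 5.4 - 3.7 = 1.7
1.5 * 1.7 = 2.55
ratio = 10^2.55 = 354.81

354.81


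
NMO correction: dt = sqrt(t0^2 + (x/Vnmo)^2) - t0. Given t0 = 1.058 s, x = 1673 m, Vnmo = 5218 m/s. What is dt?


x/Vnmo = 1673/5218 = 0.320621
(x/Vnmo)^2 = 0.102798
t0^2 = 1.119364
sqrt(1.119364 + 0.102798) = 1.105514
dt = 1.105514 - 1.058 = 0.047514

0.047514


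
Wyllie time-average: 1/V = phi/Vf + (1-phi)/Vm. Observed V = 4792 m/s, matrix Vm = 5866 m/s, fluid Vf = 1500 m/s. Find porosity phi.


1/V - 1/Vm = 1/4792 - 1/5866 = 3.821e-05
1/Vf - 1/Vm = 1/1500 - 1/5866 = 0.00049619
phi = 3.821e-05 / 0.00049619 = 0.077

0.077


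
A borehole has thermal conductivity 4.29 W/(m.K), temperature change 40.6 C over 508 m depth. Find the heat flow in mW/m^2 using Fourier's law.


q = k * dT / dz * 1000
= 4.29 * 40.6 / 508 * 1000
= 0.342862 * 1000
= 342.8622 mW/m^2

342.8622


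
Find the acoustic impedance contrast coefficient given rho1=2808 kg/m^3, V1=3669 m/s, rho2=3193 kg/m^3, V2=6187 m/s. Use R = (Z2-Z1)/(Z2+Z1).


Z1 = 2808 * 3669 = 10302552
Z2 = 3193 * 6187 = 19755091
R = (19755091 - 10302552) / (19755091 + 10302552) = 9452539 / 30057643 = 0.3145

0.3145


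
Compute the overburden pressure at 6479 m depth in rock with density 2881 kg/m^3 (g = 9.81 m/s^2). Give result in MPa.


P = rho * g * z / 1e6
= 2881 * 9.81 * 6479 / 1e6
= 183113450.19 / 1e6
= 183.1135 MPa

183.1135


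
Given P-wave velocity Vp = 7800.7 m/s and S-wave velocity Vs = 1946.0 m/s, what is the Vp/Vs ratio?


Vp/Vs = 7800.7 / 1946.0
= 4.0086

4.0086


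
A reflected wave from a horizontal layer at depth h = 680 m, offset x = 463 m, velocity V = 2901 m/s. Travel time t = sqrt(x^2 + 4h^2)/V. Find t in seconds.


x^2 + 4h^2 = 463^2 + 4*680^2 = 214369 + 1849600 = 2063969
sqrt(2063969) = 1436.652
t = 1436.652 / 2901 = 0.4952 s

0.4952


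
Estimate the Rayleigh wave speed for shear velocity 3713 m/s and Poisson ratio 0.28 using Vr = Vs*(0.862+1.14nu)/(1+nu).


Numerator factor = 0.862 + 1.14*0.28 = 1.1812
Denominator = 1 + 0.28 = 1.28
Vr = 3713 * 1.1812 / 1.28 = 3426.4 m/s

3426.4


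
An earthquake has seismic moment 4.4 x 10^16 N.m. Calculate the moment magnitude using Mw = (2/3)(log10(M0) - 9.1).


log10(M0) = log10(4.4 x 10^16) = 16.6435
Mw = 2/3 * (16.6435 - 9.1)
= 2/3 * 7.5435
= 5.03

5.03


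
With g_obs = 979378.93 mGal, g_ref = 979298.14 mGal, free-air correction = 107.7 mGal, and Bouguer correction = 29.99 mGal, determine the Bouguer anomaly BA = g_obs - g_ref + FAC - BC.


BA = g_obs - g_ref + FAC - BC
= 979378.93 - 979298.14 + 107.7 - 29.99
= 158.5 mGal

158.5


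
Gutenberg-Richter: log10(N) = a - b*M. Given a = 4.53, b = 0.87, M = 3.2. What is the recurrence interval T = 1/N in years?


log10(N) = 4.53 - 0.87*3.2 = 1.746
N = 10^1.746 = 55.718575
T = 1/N = 1/55.718575 = 0.0179 years

0.0179


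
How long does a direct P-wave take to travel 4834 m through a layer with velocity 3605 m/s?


t = x / V
= 4834 / 3605
= 1.3409 s

1.3409


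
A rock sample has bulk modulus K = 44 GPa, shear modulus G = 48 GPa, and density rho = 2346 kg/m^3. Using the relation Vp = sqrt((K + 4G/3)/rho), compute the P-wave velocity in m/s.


First compute the effective modulus:
K + 4G/3 = 44e9 + 4*48e9/3 = 108000000000.0 Pa
Then divide by density:
108000000000.0 / 2346 = 46035805.6266 Pa/(kg/m^3)
Take the square root:
Vp = sqrt(46035805.6266) = 6784.97 m/s

6784.97


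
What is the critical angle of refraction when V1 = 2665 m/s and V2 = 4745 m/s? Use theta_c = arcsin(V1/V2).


V1/V2 = 2665/4745 = 0.561644
theta_c = arcsin(0.561644) = 34.1696 degrees

34.1696


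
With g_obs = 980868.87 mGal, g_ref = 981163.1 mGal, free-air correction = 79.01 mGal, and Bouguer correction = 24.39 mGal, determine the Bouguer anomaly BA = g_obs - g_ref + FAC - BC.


BA = g_obs - g_ref + FAC - BC
= 980868.87 - 981163.1 + 79.01 - 24.39
= -239.61 mGal

-239.61


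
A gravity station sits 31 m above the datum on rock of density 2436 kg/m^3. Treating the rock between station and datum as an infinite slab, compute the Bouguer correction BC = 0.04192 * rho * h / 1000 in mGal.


BC = 0.04192 * rho * h / 1000
= 0.04192 * 2436 * 31 / 1000
= 3.1656 mGal

3.1656


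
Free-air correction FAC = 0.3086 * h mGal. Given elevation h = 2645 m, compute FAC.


FAC = 0.3086 * h
= 0.3086 * 2645
= 816.247 mGal

816.247


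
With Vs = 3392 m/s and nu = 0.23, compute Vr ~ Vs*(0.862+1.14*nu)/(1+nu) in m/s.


Numerator factor = 0.862 + 1.14*0.23 = 1.1242
Denominator = 1 + 0.23 = 1.23
Vr = 3392 * 1.1242 / 1.23 = 3100.23 m/s

3100.23


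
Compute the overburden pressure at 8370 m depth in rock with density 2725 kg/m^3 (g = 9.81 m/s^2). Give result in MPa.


P = rho * g * z / 1e6
= 2725 * 9.81 * 8370 / 1e6
= 223748932.5 / 1e6
= 223.7489 MPa

223.7489


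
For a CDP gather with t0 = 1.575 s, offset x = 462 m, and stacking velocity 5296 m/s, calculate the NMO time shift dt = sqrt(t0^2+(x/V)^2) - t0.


x/Vnmo = 462/5296 = 0.087236
(x/Vnmo)^2 = 0.00761
t0^2 = 2.480625
sqrt(2.480625 + 0.00761) = 1.577414
dt = 1.577414 - 1.575 = 0.002414

0.002414


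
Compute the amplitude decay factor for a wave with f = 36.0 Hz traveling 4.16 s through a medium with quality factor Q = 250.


pi*f*t/Q = pi*36.0*4.16/250 = 1.88194
A/A0 = exp(-1.88194) = 0.152294

0.152294


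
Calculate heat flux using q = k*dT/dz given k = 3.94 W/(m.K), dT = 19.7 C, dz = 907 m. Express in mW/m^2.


q = k * dT / dz * 1000
= 3.94 * 19.7 / 907 * 1000
= 0.085577 * 1000
= 85.5766 mW/m^2

85.5766


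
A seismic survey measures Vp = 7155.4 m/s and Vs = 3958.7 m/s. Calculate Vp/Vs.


Vp/Vs = 7155.4 / 3958.7
= 1.8075

1.8075


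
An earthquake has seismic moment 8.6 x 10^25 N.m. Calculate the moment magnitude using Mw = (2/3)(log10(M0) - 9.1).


log10(M0) = log10(8.6 x 10^25) = 25.9345
Mw = 2/3 * (25.9345 - 9.1)
= 2/3 * 16.8345
= 11.22

11.22


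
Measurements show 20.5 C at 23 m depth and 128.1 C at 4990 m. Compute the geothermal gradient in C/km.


dT = 128.1 - 20.5 = 107.6 C
dz = 4990 - 23 = 4967 m
gradient = dT/dz * 1000 = 107.6/4967 * 1000 = 21.663 C/km

21.663


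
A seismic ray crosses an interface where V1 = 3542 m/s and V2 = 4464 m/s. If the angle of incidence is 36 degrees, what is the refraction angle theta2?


sin(theta1) = sin(36 deg) = 0.587785
sin(theta2) = V2/V1 * sin(theta1) = 4464/3542 * 0.587785 = 0.740789
theta2 = arcsin(0.740789) = 47.7986 degrees

47.7986


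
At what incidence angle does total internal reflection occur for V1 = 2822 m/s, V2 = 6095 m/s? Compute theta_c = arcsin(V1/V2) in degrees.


V1/V2 = 2822/6095 = 0.463002
theta_c = arcsin(0.463002) = 27.581 degrees

27.581


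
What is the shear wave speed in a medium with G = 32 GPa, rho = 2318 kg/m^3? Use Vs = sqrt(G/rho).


Convert G to Pa: G = 32e9 Pa
Compute G/rho = 32e9 / 2318 = 13805004.3141
Vs = sqrt(13805004.3141) = 3715.51 m/s

3715.51


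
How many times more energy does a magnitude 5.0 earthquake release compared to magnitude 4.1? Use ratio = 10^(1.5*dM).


M2 - M1 = 5.0 - 4.1 = 0.9
1.5 * 0.9 = 1.35
ratio = 10^1.35 = 22.39

22.39


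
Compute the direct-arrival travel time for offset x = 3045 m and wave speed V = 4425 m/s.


t = x / V
= 3045 / 4425
= 0.6881 s

0.6881


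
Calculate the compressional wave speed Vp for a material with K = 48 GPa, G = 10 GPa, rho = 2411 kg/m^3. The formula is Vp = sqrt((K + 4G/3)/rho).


First compute the effective modulus:
K + 4G/3 = 48e9 + 4*10e9/3 = 61333333333.33 Pa
Then divide by density:
61333333333.33 / 2411 = 25438960.3208 Pa/(kg/m^3)
Take the square root:
Vp = sqrt(25438960.3208) = 5043.71 m/s

5043.71


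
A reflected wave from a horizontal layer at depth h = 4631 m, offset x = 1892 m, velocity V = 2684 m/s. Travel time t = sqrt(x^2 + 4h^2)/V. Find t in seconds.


x^2 + 4h^2 = 1892^2 + 4*4631^2 = 3579664 + 85784644 = 89364308
sqrt(89364308) = 9453.2697
t = 9453.2697 / 2684 = 3.5221 s

3.5221


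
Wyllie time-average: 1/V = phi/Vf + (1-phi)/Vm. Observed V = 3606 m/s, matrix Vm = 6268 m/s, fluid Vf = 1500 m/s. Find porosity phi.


1/V - 1/Vm = 1/3606 - 1/6268 = 0.00011778
1/Vf - 1/Vm = 1/1500 - 1/6268 = 0.00050713
phi = 0.00011778 / 0.00050713 = 0.2322

0.2322


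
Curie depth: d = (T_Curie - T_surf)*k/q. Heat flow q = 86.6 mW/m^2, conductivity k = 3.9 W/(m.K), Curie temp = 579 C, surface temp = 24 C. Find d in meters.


T_Curie - T_surf = 579 - 24 = 555 C
Convert q to W/m^2: 86.6 mW/m^2 = 0.0866 W/m^2
d = 555 * 3.9 / 0.0866 = 24994.23 m

24994.23


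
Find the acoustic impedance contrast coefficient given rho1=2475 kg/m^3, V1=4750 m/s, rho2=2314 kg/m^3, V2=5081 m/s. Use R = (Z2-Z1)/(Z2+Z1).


Z1 = 2475 * 4750 = 11756250
Z2 = 2314 * 5081 = 11757434
R = (11757434 - 11756250) / (11757434 + 11756250) = 1184 / 23513684 = 0.0001

1.000000e-04


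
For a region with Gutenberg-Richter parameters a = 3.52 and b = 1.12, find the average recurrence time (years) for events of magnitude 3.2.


log10(N) = 3.52 - 1.12*3.2 = -0.064
N = 10^-0.064 = 0.862979
T = 1/N = 1/0.862979 = 1.1588 years

1.1588


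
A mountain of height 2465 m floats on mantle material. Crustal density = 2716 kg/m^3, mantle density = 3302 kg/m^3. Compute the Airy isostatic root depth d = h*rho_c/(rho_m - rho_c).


rho_m - rho_c = 3302 - 2716 = 586
d = 2465 * 2716 / 586
= 6694940 / 586
= 11424.81 m

11424.81


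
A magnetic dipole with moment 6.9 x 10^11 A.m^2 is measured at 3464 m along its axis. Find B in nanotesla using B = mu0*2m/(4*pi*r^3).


m = 6.9 x 10^11 = 690000000000 A.m^2
2m = 1380000000000 A.m^2
r^3 = 3464^3 = 41565561344
B = (4pi*10^-7) * 1380000000000 / (4*pi * 41565561344) * 1e9
= 1734159.144782 / 522328248642.59 * 1e9
= 3320.0562 nT

3320.0562


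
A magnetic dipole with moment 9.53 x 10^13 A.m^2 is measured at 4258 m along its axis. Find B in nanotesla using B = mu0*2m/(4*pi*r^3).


m = 9.53 x 10^13 = 95300000000000 A.m^2
2m = 190600000000000 A.m^2
r^3 = 4258^3 = 77199941512
B = (4pi*10^-7) * 190600000000000 / (4*pi * 77199941512) * 1e9
= 239515023.909686 / 970123076446.64 * 1e9
= 246891.3788 nT

246891.3788


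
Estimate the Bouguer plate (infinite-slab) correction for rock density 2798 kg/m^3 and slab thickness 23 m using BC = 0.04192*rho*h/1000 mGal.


BC = 0.04192 * rho * h / 1000
= 0.04192 * 2798 * 23 / 1000
= 2.6977 mGal

2.6977


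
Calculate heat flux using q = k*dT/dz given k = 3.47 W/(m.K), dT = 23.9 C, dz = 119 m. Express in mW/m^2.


q = k * dT / dz * 1000
= 3.47 * 23.9 / 119 * 1000
= 0.696916 * 1000
= 696.916 mW/m^2

696.916


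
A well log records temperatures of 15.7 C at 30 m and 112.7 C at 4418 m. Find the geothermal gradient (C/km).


dT = 112.7 - 15.7 = 97.0 C
dz = 4418 - 30 = 4388 m
gradient = dT/dz * 1000 = 97.0/4388 * 1000 = 22.1057 C/km

22.1057


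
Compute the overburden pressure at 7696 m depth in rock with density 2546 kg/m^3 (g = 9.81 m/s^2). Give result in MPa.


P = rho * g * z / 1e6
= 2546 * 9.81 * 7696 / 1e6
= 192217296.96 / 1e6
= 192.2173 MPa

192.2173


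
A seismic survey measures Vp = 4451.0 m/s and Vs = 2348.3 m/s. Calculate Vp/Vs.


Vp/Vs = 4451.0 / 2348.3
= 1.8954

1.8954


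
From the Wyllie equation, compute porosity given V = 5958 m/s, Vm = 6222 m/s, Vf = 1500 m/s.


1/V - 1/Vm = 1/5958 - 1/6222 = 7.12e-06
1/Vf - 1/Vm = 1/1500 - 1/6222 = 0.00050595
phi = 7.12e-06 / 0.00050595 = 0.0141

0.0141


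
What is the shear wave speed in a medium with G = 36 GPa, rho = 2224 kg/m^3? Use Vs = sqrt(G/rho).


Convert G to Pa: G = 36e9 Pa
Compute G/rho = 36e9 / 2224 = 16187050.3597
Vs = sqrt(16187050.3597) = 4023.31 m/s

4023.31


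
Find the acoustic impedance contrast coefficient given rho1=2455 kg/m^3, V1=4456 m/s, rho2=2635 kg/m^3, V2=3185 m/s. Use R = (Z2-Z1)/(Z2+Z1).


Z1 = 2455 * 4456 = 10939480
Z2 = 2635 * 3185 = 8392475
R = (8392475 - 10939480) / (8392475 + 10939480) = -2547005 / 19331955 = -0.1318

-0.1318


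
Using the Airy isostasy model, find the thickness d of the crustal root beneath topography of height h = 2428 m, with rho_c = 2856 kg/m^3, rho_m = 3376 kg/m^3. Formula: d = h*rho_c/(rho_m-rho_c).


rho_m - rho_c = 3376 - 2856 = 520
d = 2428 * 2856 / 520
= 6934368 / 520
= 13335.32 m

13335.32


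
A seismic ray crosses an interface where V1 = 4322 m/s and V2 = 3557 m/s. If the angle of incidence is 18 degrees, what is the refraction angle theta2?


sin(theta1) = sin(18 deg) = 0.309017
sin(theta2) = V2/V1 * sin(theta1) = 3557/4322 * 0.309017 = 0.254321
theta2 = arcsin(0.254321) = 14.7333 degrees

14.7333


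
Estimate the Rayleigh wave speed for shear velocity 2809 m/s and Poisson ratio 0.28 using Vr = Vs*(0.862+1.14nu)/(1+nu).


Numerator factor = 0.862 + 1.14*0.28 = 1.1812
Denominator = 1 + 0.28 = 1.28
Vr = 2809 * 1.1812 / 1.28 = 2592.18 m/s

2592.18


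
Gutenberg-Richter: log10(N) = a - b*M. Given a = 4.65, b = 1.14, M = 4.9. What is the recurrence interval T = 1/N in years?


log10(N) = 4.65 - 1.14*4.9 = -0.936
N = 10^-0.936 = 0.115878
T = 1/N = 1/0.115878 = 8.6298 years

8.6298


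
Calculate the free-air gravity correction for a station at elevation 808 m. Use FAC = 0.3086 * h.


FAC = 0.3086 * h
= 0.3086 * 808
= 249.3488 mGal

249.3488


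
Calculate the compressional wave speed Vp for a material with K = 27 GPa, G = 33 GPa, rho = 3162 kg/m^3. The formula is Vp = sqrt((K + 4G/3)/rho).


First compute the effective modulus:
K + 4G/3 = 27e9 + 4*33e9/3 = 71000000000.0 Pa
Then divide by density:
71000000000.0 / 3162 = 22454142.9475 Pa/(kg/m^3)
Take the square root:
Vp = sqrt(22454142.9475) = 4738.58 m/s

4738.58
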